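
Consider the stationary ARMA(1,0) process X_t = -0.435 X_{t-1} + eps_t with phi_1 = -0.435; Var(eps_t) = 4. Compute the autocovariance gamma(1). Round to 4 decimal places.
\gamma(1) = -2.1461

Multiply the model equation by X_{t-k} and take expectations. With theta_0 = psi_0 = 1 and psi_j the MA(infinity) weights, this gives
  gamma(k) - sum_i phi_i gamma(k-i) = c_k,
  c_k = sigma^2 * sum_{j=k..q} theta_j psi_{j-k}   (c_k = 0 for k > q),
using gamma(-m) = gamma(m).
Pure AR (q = 0): c_0 = sigma^2 = 4, c_k = 0 for k >= 1.
Equations for k = 0 and k = 1 (AR order 1):
  gamma(0) = phi_1 gamma(1) + c_0
  gamma(1) = phi_1 gamma(0) + c_1
Substituting the second into the first: gamma(0) (1 - phi_1^2) = c_0 + phi_1 c_1, so
  gamma(0) = c_0 / (1 - phi_1^2) = 4 / (1 - (-0.435)^2) = 4 / 0.810775 = 4.933551.
  gamma(1) = phi_1 gamma(0) = (-0.435)(4.933551) = -2.146095.
Therefore gamma(1) = -2.1461 (to 4 decimal places).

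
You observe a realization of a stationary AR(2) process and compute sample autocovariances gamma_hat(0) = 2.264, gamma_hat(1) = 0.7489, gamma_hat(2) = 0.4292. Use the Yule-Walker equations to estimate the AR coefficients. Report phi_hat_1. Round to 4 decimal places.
\hat\phi_{1} = 0.3010

The Yule-Walker equations for an AR(p) process read, in matrix form,
  Gamma_p phi = r_p,   with   (Gamma_p)_{ij} = gamma(|i - j|),
                       (r_p)_i = gamma(i),   i,j = 1..p.
Substitute the sample gammas (Toeplitz matrix and right-hand side of size 2):
  Gamma_p = [[2.264, 0.7489], [0.7489, 2.264]]
  r_p     = [0.7489, 0.4292]
Written out:
  2.264 phi_1 + 0.7489 phi_2 = 0.7489
  0.7489 phi_1 + 2.264 phi_2 = 0.4292
Solve by Cramer's rule:
  det = gamma(0)^2 - gamma(1)^2 = (2.264)^2 - (0.7489)^2 = 5.125696 - 0.56085121 = 4.56484479
  phi_hat_1 = [gamma(1) gamma(0) - gamma(1) gamma(2)] / det = [(0.7489)(2.264) - (0.7489)(0.4292)] / 4.56484479 = 1.37408172 / 4.56484479 = 0.301
  phi_hat_2 = [gamma(0) gamma(2) - gamma(1)^2] / det = [(2.264)(0.4292) - (0.7489)^2] / 4.56484479 = 0.41085759 / 4.56484479 = 0.09
So phi_hat = [0.3010, 0.0900].
Therefore phi_hat_1 = 0.3010.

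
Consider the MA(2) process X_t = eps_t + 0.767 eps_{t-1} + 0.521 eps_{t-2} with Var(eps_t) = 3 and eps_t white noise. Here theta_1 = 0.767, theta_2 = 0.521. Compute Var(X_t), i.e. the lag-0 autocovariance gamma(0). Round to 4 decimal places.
\gamma(0) = 5.5792

For an MA(q) process X_t = eps_t + sum_i theta_i eps_{t-i} with
Var(eps_t) = sigma^2, the variance is
  gamma(0) = sigma^2 * (1 + sum_i theta_i^2).
  sum_i theta_i^2 = (0.767)^2 + (0.521)^2 = 0.588289 + 0.271441 = 0.85973.
  gamma(0) = 3 * (1 + 0.85973) = 3 * 1.85973 = 5.57919, which rounds to 5.5792.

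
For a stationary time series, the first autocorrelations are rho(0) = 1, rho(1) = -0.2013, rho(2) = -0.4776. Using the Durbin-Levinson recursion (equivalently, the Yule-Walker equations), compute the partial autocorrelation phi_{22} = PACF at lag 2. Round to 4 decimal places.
\phi_{22} = -0.5400

The PACF at lag k is phi_{kk}, the last component of the solution
to the Yule-Walker system G_k phi = r_k where
  (G_k)_{ij} = rho(|i - j|), (r_k)_i = rho(i), i,j = 1..k.
Equivalently, Durbin-Levinson gives phi_{kk} iteratively:
  phi_{11} = rho(1)
  phi_{kk} = [rho(k) - sum_{j=1..k-1} phi_{k-1,j} rho(k-j)]
            / [1 - sum_{j=1..k-1} phi_{k-1,j} rho(j)],
  phi_{k,j} = phi_{k-1,j} - phi_{kk} phi_{k-1,k-j},  j = 1..k-1.
Step k = 1:
  phi_11 = rho(1) = -0.2013.
Step k = 2:
  phi_22 = [rho(2) - phi_11 rho(1)] / [1 - phi_11 rho(1)] = [-0.4776 - (-0.2013)(-0.2013)] / [1 - (-0.2013)(-0.2013)]
         = -0.51812169 / 0.95947831 = -0.54.
Therefore phi_{22} = -0.5400.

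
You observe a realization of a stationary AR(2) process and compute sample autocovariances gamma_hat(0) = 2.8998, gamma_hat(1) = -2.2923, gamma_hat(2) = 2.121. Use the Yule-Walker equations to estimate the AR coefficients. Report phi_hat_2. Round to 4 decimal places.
\hat\phi_{2} = 0.2840

The Yule-Walker equations for an AR(p) process read, in matrix form,
  Gamma_p phi = r_p,   with   (Gamma_p)_{ij} = gamma(|i - j|),
                       (r_p)_i = gamma(i),   i,j = 1..p.
Substitute the sample gammas (Toeplitz matrix and right-hand side of size 2):
  Gamma_p = [[2.8998, -2.2923], [-2.2923, 2.8998]]
  r_p     = [-2.2923, 2.121]
Written out:
  2.8998 phi_1 - 2.2923 phi_2 = -2.2923
  -2.2923 phi_1 + 2.8998 phi_2 = 2.121
Solve by Cramer's rule:
  det = gamma(0)^2 - gamma(1)^2 = (2.8998)^2 - (-2.2923)^2 = 8.40884004 - 5.25463929 = 3.15420075
  phi_hat_1 = [gamma(1) gamma(0) - gamma(1) gamma(2)] / det = [(-2.2923)(2.8998) - (-2.2923)(2.121)] / 3.15420075 = -1.78524324 / 3.15420075 = -0.566
  phi_hat_2 = [gamma(0) gamma(2) - gamma(1)^2] / det = [(2.8998)(2.121) - (-2.2923)^2] / 3.15420075 = 0.89583651 / 3.15420075 = 0.284
So phi_hat = [-0.5660, 0.2840].
Therefore phi_hat_2 = 0.2840.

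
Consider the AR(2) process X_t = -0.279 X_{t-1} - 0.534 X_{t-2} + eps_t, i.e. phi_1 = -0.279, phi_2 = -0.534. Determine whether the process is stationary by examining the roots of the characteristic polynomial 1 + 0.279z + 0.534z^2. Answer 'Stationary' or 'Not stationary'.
\text{Stationary}

The AR(p) characteristic polynomial is P(z) = 1 + 0.279z + 0.534z^2.
Stationarity requires all roots to lie outside the unit circle, i.e. |z| > 1 for every root.
Set 1 + (0.279) z + (0.534) z^2 = 0, i.e. a z^2 + b z + c = 0 with a = 0.534, b = 0.279, c = 1.
Discriminant D = b^2 - 4ac = (0.279)^2 - 4*(0.534)*1 = 0.077841 - (2.136) = -2.058159.
D < 0, so the roots are the complex-conjugate pair z = (-b +/- i sqrt(-D)) / (2a) = -0.2612 +/- 1.3433i.
For a conjugate pair |z|^2 = z * conj(z) = (product of roots) = c/a = 1/(0.534) = 1.872659, so |z| = sqrt(1.872659) = 1.3685 for both roots.
Moduli of all roots: 1.3685, 1.3685.
All moduli strictly greater than 1? Yes.
Verdict: Stationary.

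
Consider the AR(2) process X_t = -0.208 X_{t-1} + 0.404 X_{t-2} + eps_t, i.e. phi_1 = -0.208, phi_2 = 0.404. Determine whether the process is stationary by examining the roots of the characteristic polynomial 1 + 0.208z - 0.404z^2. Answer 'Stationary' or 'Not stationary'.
\text{Stationary}

The AR(p) characteristic polynomial is P(z) = 1 + 0.208z - 0.404z^2.
Stationarity requires all roots to lie outside the unit circle, i.e. |z| > 1 for every root.
Set 1 + (0.208) z + (-0.404) z^2 = 0, i.e. a z^2 + b z + c = 0 with a = -0.404, b = 0.208, c = 1.
Discriminant D = b^2 - 4ac = (0.208)^2 - 4*(-0.404)*1 = 0.043264 - (-1.616) = 1.659264.
D >= 0, so the roots are real: z = (-b +/- sqrt(D)) / (2a) = (-0.208 +/- 1.288124) / (-0.808).
  z_1 = (-0.208 + 1.288124) / (-0.808) = -1.3368,   |z_1| = 1.3368.
  z_2 = (-0.208 - 1.288124) / (-0.808) = 1.8516,   |z_2| = 1.8516.
Moduli of all roots: 1.3368, 1.8516.
All moduli strictly greater than 1? Yes.
Verdict: Stationary.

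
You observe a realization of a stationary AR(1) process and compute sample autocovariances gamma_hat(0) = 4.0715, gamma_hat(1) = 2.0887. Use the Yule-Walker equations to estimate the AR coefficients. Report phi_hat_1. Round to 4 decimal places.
\hat\phi_{1} = 0.5130

The Yule-Walker equations for an AR(p) process read, in matrix form,
  Gamma_p phi = r_p,   with   (Gamma_p)_{ij} = gamma(|i - j|),
                       (r_p)_i = gamma(i),   i,j = 1..p.
Substitute the sample gammas (Toeplitz matrix and right-hand side of size 1):
  Gamma_p = [[4.0715]]
  r_p     = [2.0887]
With p = 1 this is the single equation gamma(0) phi_1 = gamma(1):
  phi_hat_1 = gamma(1) / gamma(0) = 2.0887 / 4.0715 = 0.5130.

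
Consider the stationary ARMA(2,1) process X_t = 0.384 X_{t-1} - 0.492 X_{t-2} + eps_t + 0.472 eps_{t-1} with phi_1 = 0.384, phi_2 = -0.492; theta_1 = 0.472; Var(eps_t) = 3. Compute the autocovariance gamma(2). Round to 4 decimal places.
\gamma(2) = -2.0784

Multiply the model equation by X_{t-k} and take expectations. With theta_0 = psi_0 = 1 and psi_j the MA(infinity) weights, this gives
  gamma(k) - sum_i phi_i gamma(k-i) = c_k,
  c_k = sigma^2 * sum_{j=k..q} theta_j psi_{j-k}   (c_k = 0 for k > q),
using gamma(-m) = gamma(m).
psi-weights needed (psi_j = theta_j + sum_i phi_i psi_{j-i}):
  psi_1 = theta_1 + phi_1 = 0.472 + (0.384) = 0.856
Right-hand sides:
  c_0 = sigma^2 (1 + theta_1 psi_1) = 3 * (1 + (0.472)(0.856)) = 3 * 1.404032 = 4.212096
  c_1 = sigma^2 theta_1 = 3 * (0.472) = 1.416
  c_2 = 0
Equations for k = 0, 1, 2 (AR order 2, c_2 = 0):
  (E0) gamma(0) = phi_1 gamma(1) + phi_2 gamma(2) + c_0
  (E1) gamma(1) = phi_1 gamma(0) + phi_2 gamma(1) + c_1
  (E2) gamma(2) = phi_1 gamma(1) + phi_2 gamma(0)
From (E1): gamma(1) = A gamma(0) + B with
  A = phi_1 / (1 - phi_2) = 0.384 / 1.492 = 0.257373,   B = c_1 / (1 - phi_2) = 1.416 / 1.492 = 0.949062.
Insert (E2) into (E0): gamma(0) (1 - phi_2^2) = phi_1 (1 + phi_2) gamma(1) + c_0.
  phi_1 (1 + phi_2) = (0.384)(0.508) = 0.195072,   1 - phi_2^2 = 0.757936.
Replace gamma(1) by A gamma(0) + B and collect gamma(0):
  gamma(0) [0.757936 - (0.195072)(0.257373)] = (0.195072)(0.949062) + 4.212096
  gamma(0) * 0.70773 = 4.397231
  gamma(0) = 4.397231 / 0.70773 = 6.21315.
  gamma(1) = A gamma(0) + B = (0.257373)(6.21315) + (0.949062) = 2.548157.
  gamma(2) = phi_1 gamma(1) + phi_2 gamma(0) = (0.384)(2.548157) + (-0.492)(6.21315) = -2.078378.
Therefore gamma(2) = -2.0784 (to 4 decimal places).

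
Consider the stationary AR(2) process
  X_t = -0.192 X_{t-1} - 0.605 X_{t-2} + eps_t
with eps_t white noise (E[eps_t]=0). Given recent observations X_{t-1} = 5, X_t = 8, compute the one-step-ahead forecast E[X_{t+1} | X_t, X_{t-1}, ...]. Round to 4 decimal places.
E[X_{t+1} \mid \mathcal F_t] = -4.5610

For an AR(p) model X_t = c + sum_i phi_i X_{t-i} + eps_t, the
one-step-ahead conditional mean is
  E[X_{t+1} | X_t, ...] = c + sum_i phi_i X_{t+1-i}.
Substitute known values:
  E[X_{t+1} | ...] = (-0.192) * (8) + (-0.605) * (5)
                   = -4.5610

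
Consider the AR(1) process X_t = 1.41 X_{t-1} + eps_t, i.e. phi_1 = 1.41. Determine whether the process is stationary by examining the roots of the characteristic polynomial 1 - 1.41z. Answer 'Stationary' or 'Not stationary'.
\text{Not stationary}

The AR(p) characteristic polynomial is P(z) = 1 - 1.41z.
Stationarity requires all roots to lie outside the unit circle, i.e. |z| > 1 for every root.
This is linear in z: 1 + (-1.41) z = 0  =>  z = -1/(-1.41) = 0.70922,  |z| = 0.70922.
Moduli of all roots: 0.7092.
All moduli strictly greater than 1? No.
Verdict: Not stationary.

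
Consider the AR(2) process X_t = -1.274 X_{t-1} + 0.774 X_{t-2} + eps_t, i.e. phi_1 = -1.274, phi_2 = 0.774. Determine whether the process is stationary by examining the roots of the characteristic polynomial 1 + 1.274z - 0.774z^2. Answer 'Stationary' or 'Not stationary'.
\text{Not stationary}

The AR(p) characteristic polynomial is P(z) = 1 + 1.274z - 0.774z^2.
Stationarity requires all roots to lie outside the unit circle, i.e. |z| > 1 for every root.
Set 1 + (1.274) z + (-0.774) z^2 = 0, i.e. a z^2 + b z + c = 0 with a = -0.774, b = 1.274, c = 1.
Discriminant D = b^2 - 4ac = (1.274)^2 - 4*(-0.774)*1 = 1.623076 - (-3.096) = 4.719076.
D >= 0, so the roots are real: z = (-b +/- sqrt(D)) / (2a) = (-1.274 +/- 2.172343) / (-1.548).
  z_1 = (-1.274 + 2.172343) / (-1.548) = -0.5803,   |z_1| = 0.5803.
  z_2 = (-1.274 - 2.172343) / (-1.548) = 2.2263,   |z_2| = 2.2263.
Moduli of all roots: 0.5803, 2.2263.
All moduli strictly greater than 1? No.
Verdict: Not stationary.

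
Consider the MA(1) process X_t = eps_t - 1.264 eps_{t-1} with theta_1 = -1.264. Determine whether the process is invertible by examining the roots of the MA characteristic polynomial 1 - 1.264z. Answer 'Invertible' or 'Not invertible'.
\text{Not invertible}

The MA(q) characteristic polynomial is P(z) = 1 - 1.264z.
Invertibility requires all roots to lie outside the unit circle, i.e. |z| > 1 for every root.
This is linear in z: 1 + (-1.264) z = 0  =>  z = -1/(-1.264) = 0.791139,  |z| = 0.791139.
Moduli of all roots: 0.7911.
All moduli strictly greater than 1? No.
Verdict: Not invertible.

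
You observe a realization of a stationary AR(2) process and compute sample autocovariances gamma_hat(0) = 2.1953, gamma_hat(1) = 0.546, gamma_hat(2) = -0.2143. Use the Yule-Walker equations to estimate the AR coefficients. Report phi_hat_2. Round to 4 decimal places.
\hat\phi_{2} = -0.1700

The Yule-Walker equations for an AR(p) process read, in matrix form,
  Gamma_p phi = r_p,   with   (Gamma_p)_{ij} = gamma(|i - j|),
                       (r_p)_i = gamma(i),   i,j = 1..p.
Substitute the sample gammas (Toeplitz matrix and right-hand side of size 2):
  Gamma_p = [[2.1953, 0.546], [0.546, 2.1953]]
  r_p     = [0.546, -0.2143]
Written out:
  2.1953 phi_1 + 0.546 phi_2 = 0.546
  0.546 phi_1 + 2.1953 phi_2 = -0.2143
Solve by Cramer's rule:
  det = gamma(0)^2 - gamma(1)^2 = (2.1953)^2 - (0.546)^2 = 4.81934209 - 0.298116 = 4.52122609
  phi_hat_1 = [gamma(1) gamma(0) - gamma(1) gamma(2)] / det = [(0.546)(2.1953) - (0.546)(-0.2143)] / 4.52122609 = 1.3156416 / 4.52122609 = 0.291
  phi_hat_2 = [gamma(0) gamma(2) - gamma(1)^2] / det = [(2.1953)(-0.2143) - (0.546)^2] / 4.52122609 = -0.76856879 / 4.52122609 = -0.17
So phi_hat = [0.2910, -0.1700].
Therefore phi_hat_2 = -0.1700.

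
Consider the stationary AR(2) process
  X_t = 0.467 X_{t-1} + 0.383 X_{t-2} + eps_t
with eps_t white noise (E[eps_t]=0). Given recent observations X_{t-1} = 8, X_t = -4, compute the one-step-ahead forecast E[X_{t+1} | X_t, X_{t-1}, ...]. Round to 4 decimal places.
E[X_{t+1} \mid \mathcal F_t] = 1.1960

For an AR(p) model X_t = c + sum_i phi_i X_{t-i} + eps_t, the
one-step-ahead conditional mean is
  E[X_{t+1} | X_t, ...] = c + sum_i phi_i X_{t+1-i}.
Substitute known values:
  E[X_{t+1} | ...] = (0.467) * (-4) + (0.383) * (8)
                   = 1.1960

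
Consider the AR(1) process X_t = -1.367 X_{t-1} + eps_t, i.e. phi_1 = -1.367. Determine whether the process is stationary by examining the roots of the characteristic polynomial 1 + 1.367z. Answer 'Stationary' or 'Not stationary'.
\text{Not stationary}

The AR(p) characteristic polynomial is P(z) = 1 + 1.367z.
Stationarity requires all roots to lie outside the unit circle, i.e. |z| > 1 for every root.
This is linear in z: 1 + (1.367) z = 0  =>  z = -1/(1.367) = -0.731529,  |z| = 0.731529.
Moduli of all roots: 0.7315.
All moduli strictly greater than 1? No.
Verdict: Not stationary.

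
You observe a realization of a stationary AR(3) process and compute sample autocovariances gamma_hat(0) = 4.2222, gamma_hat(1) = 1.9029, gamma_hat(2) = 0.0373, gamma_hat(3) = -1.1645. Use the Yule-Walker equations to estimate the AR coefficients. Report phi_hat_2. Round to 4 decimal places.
\hat\phi_{2} = -0.1160

The Yule-Walker equations for an AR(p) process read, in matrix form,
  Gamma_p phi = r_p,   with   (Gamma_p)_{ij} = gamma(|i - j|),
                       (r_p)_i = gamma(i),   i,j = 1..p.
Substitute the sample gammas (Toeplitz matrix and right-hand side of size 3):
  Gamma_p = [[4.2222, 1.9029, 0.0373], [1.9029, 4.2222, 1.9029], [0.0373, 1.9029, 4.2222]]
  r_p     = [1.9029, 0.0373, -1.1645]
Written out (R1..R3):
  (R1) 4.2222 phi_1 + 1.9029 phi_2 + 0.0373 phi_3 = 1.9029
  (R2) 1.9029 phi_1 + 4.2222 phi_2 + 1.9029 phi_3 = 0.0373
  (R3) 0.0373 phi_1 + 1.9029 phi_2 + 4.2222 phi_3 = -1.1645
Gaussian elimination:
  R2 <- R2 - (1.9029/4.2222) R1 = R2 - (0.450689) R1:  3.364583 phi_2 + 1.886089 phi_3 = -0.820317
  R3 <- R3 - (0.0373/4.2222) R1 = R3 - (0.008834) R1:  1.886089 phi_2 + 4.22187 phi_3 = -1.181311
  R3 <- R3 - (1.886089/3.364583) R2 = R3 - (0.560571) R2:  3.164583 phi_3 = -0.721465
Back-substitution:
  phi_hat_3 = -0.721465 / 3.164583 = -0.227981
  phi_hat_2 = (-0.820317 - (1.886089)(-0.227981)) / 3.364583 = -0.11601
  phi_hat_1 = (1.9029 - (1.9029)(-0.11601) - (0.0373)(-0.227981)) / 4.2222 = 0.504988
So phi_hat = [0.5050, -0.1160, -0.2280].
Therefore phi_hat_2 = -0.1160.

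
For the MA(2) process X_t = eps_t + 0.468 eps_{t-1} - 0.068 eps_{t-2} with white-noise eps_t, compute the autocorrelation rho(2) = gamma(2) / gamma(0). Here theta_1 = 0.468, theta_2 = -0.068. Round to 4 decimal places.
\rho(2) = -0.0556

For an MA(q) process with theta_0 = 1, the autocovariance is
  gamma(k) = sigma^2 * sum_{i=0..q-k} theta_i * theta_{i+k},
and rho(k) = gamma(k) / gamma(0). Sigma^2 cancels.
  numerator   = (1)*(-0.068) = -0.068.
  denominator = (1)^2 + (0.468)^2 + (-0.068)^2 = 1.223648.
  rho(2) = -0.068 / 1.223648 = -0.0556.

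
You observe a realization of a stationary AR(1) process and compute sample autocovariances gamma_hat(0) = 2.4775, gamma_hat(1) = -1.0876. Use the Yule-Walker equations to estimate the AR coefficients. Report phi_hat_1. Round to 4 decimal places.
\hat\phi_{1} = -0.4390

The Yule-Walker equations for an AR(p) process read, in matrix form,
  Gamma_p phi = r_p,   with   (Gamma_p)_{ij} = gamma(|i - j|),
                       (r_p)_i = gamma(i),   i,j = 1..p.
Substitute the sample gammas (Toeplitz matrix and right-hand side of size 1):
  Gamma_p = [[2.4775]]
  r_p     = [-1.0876]
With p = 1 this is the single equation gamma(0) phi_1 = gamma(1):
  phi_hat_1 = gamma(1) / gamma(0) = -1.0876 / 2.4775 = -0.4390.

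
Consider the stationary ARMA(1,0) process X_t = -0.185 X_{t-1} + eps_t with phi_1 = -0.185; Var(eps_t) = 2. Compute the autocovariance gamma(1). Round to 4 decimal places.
\gamma(1) = -0.3831

Multiply the model equation by X_{t-k} and take expectations. With theta_0 = psi_0 = 1 and psi_j the MA(infinity) weights, this gives
  gamma(k) - sum_i phi_i gamma(k-i) = c_k,
  c_k = sigma^2 * sum_{j=k..q} theta_j psi_{j-k}   (c_k = 0 for k > q),
using gamma(-m) = gamma(m).
Pure AR (q = 0): c_0 = sigma^2 = 2, c_k = 0 for k >= 1.
Equations for k = 0 and k = 1 (AR order 1):
  gamma(0) = phi_1 gamma(1) + c_0
  gamma(1) = phi_1 gamma(0) + c_1
Substituting the second into the first: gamma(0) (1 - phi_1^2) = c_0 + phi_1 c_1, so
  gamma(0) = c_0 / (1 - phi_1^2) = 2 / (1 - (-0.185)^2) = 2 / 0.965775 = 2.070876.
  gamma(1) = phi_1 gamma(0) = (-0.185)(2.070876) = -0.383112.
Therefore gamma(1) = -0.3831 (to 4 decimal places).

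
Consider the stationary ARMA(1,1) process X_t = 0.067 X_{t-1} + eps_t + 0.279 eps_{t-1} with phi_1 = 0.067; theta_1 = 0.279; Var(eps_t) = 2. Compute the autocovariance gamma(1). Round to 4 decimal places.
\gamma(1) = 0.7081

Multiply the model equation by X_{t-k} and take expectations. With theta_0 = psi_0 = 1 and psi_j the MA(infinity) weights, this gives
  gamma(k) - sum_i phi_i gamma(k-i) = c_k,
  c_k = sigma^2 * sum_{j=k..q} theta_j psi_{j-k}   (c_k = 0 for k > q),
using gamma(-m) = gamma(m).
psi-weights needed (psi_j = theta_j + sum_i phi_i psi_{j-i}):
  psi_1 = theta_1 + phi_1 = 0.279 + (0.067) = 0.346
Right-hand sides:
  c_0 = sigma^2 (1 + theta_1 psi_1) = 2 * (1 + (0.279)(0.346)) = 2 * 1.096534 = 2.193068
  c_1 = sigma^2 theta_1 = 2 * (0.279) = 0.558
  c_2 = 0
Equations for k = 0 and k = 1 (AR order 1):
  gamma(0) = phi_1 gamma(1) + c_0
  gamma(1) = phi_1 gamma(0) + c_1
Substituting the second into the first: gamma(0) (1 - phi_1^2) = c_0 + phi_1 c_1, so
  gamma(0) = (c_0 + phi_1 c_1) / (1 - phi_1^2) = (2.193068 + (0.067)(0.558)) / (1 - (0.067)^2) = 2.230454 / 0.995511 = 2.240512.
  gamma(1) = phi_1 gamma(0) + c_1 = (0.067)(2.240512) + (0.558) = 0.708114.
Therefore gamma(1) = 0.7081 (to 4 decimal places).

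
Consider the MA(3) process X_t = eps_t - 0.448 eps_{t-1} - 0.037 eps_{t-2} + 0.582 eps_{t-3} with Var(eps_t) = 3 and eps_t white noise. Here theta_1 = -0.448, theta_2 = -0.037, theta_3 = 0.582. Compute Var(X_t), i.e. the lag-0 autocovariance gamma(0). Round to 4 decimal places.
\gamma(0) = 4.6224

For an MA(q) process X_t = eps_t + sum_i theta_i eps_{t-i} with
Var(eps_t) = sigma^2, the variance is
  gamma(0) = sigma^2 * (1 + sum_i theta_i^2).
  sum_i theta_i^2 = (-0.448)^2 + (-0.037)^2 + (0.582)^2 = 0.200704 + 0.001369 + 0.338724 = 0.540797.
  gamma(0) = 3 * (1 + 0.540797) = 3 * 1.540797 = 4.622391, which rounds to 4.6224.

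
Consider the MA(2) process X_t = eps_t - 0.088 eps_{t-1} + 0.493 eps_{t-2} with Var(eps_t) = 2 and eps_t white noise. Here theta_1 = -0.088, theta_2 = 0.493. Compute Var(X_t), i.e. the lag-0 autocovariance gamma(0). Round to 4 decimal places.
\gamma(0) = 2.5016

For an MA(q) process X_t = eps_t + sum_i theta_i eps_{t-i} with
Var(eps_t) = sigma^2, the variance is
  gamma(0) = sigma^2 * (1 + sum_i theta_i^2).
  sum_i theta_i^2 = (-0.088)^2 + (0.493)^2 = 0.007744 + 0.243049 = 0.250793.
  gamma(0) = 2 * (1 + 0.250793) = 2 * 1.250793 = 2.501586, which rounds to 2.5016.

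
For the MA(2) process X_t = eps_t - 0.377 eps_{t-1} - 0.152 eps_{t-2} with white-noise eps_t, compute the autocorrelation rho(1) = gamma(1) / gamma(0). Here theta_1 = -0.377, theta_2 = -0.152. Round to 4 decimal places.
\rho(1) = -0.2744

For an MA(q) process with theta_0 = 1, the autocovariance is
  gamma(k) = sigma^2 * sum_{i=0..q-k} theta_i * theta_{i+k},
and rho(k) = gamma(k) / gamma(0). Sigma^2 cancels.
  numerator   = (1)*(-0.377) + (-0.377)*(-0.152) = -0.319696.
  denominator = (1)^2 + (-0.377)^2 + (-0.152)^2 = 1.165233.
  rho(1) = -0.319696 / 1.165233 = -0.2744.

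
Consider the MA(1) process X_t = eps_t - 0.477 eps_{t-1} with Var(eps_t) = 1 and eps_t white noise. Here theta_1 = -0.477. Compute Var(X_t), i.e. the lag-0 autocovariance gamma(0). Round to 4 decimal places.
\gamma(0) = 1.2275

For an MA(q) process X_t = eps_t + sum_i theta_i eps_{t-i} with
Var(eps_t) = sigma^2, the variance is
  gamma(0) = sigma^2 * (1 + sum_i theta_i^2).
  sum_i theta_i^2 = (-0.477)^2 = 0.227529.
  gamma(0) = 1 * (1 + 0.227529) = 1 * 1.227529 = 1.227529, which rounds to 1.2275.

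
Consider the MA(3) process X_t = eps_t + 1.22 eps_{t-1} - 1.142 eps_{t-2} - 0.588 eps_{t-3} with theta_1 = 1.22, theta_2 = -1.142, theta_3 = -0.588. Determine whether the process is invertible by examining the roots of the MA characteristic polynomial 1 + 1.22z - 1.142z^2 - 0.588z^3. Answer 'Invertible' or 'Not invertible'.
\text{Not invertible}

The MA(q) characteristic polynomial is P(z) = 1 + 1.22z - 1.142z^2 - 0.588z^3.
Invertibility requires all roots to lie outside the unit circle, i.e. |z| > 1 for every root.
Degree 3: look for a simple real root z0 first, then factor out (1 - z/z0) and solve the remaining quadratic.
Testing z0 = -2.5: P(-2.5) = 1 + (1.22)(-2.5) + (-1.142)(-2.5)^2 + (-0.588)(-2.5)^3
  = 1 + (-3.05) + (-7.1375) + (9.1875) = 0.  So z_0 = -2.5 is a root, |z_0| = 2.5.
Divide out the factor (1 + 0.4 z) = (1 - z/z0) (since 1/z0 = -0.4):
  P(z) = (1 + 0.4 z)(1 + (0.82) z + (-1.47) z^2)
  [check: z-coef 0.82 - (-0.4) = 1.22; z^2-coef -1.47 - (-0.4)(0.82) = -1.142; z^3-coef -(-0.4)(-1.47) = -0.588.]
Remaining roots from the quadratic factor 1 + (0.82) z + (-1.47) z^2:
  Set 1 + (0.82) z + (-1.47) z^2 = 0, i.e. a z^2 + b z + c = 0 with a = -1.47, b = 0.82, c = 1.
  Discriminant D = b^2 - 4ac = (0.82)^2 - 4*(-1.47)*1 = 0.6724 - (-5.88) = 6.5524.
  D >= 0, so the roots are real: z = (-b +/- sqrt(D)) / (2a) = (-0.82 +/- 2.559766) / (-2.94).
    z_1 = (-0.82 + 2.559766) / (-2.94) = -0.5918,   |z_1| = 0.5918.
    z_2 = (-0.82 - 2.559766) / (-2.94) = 1.1496,   |z_2| = 1.1496.
Moduli of all roots: 2.5000, 0.5918, 1.1496.
All moduli strictly greater than 1? No.
Verdict: Not invertible.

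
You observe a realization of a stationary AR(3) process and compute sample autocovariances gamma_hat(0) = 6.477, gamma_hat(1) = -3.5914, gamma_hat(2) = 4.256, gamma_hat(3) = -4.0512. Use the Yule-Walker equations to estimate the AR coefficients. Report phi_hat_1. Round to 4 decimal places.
\hat\phi_{1} = -0.1130

The Yule-Walker equations for an AR(p) process read, in matrix form,
  Gamma_p phi = r_p,   with   (Gamma_p)_{ij} = gamma(|i - j|),
                       (r_p)_i = gamma(i),   i,j = 1..p.
Substitute the sample gammas (Toeplitz matrix and right-hand side of size 3):
  Gamma_p = [[6.477, -3.5914, 4.256], [-3.5914, 6.477, -3.5914], [4.256, -3.5914, 6.477]]
  r_p     = [-3.5914, 4.256, -4.0512]
Written out (R1..R3):
  (R1) 6.477 phi_1 - 3.5914 phi_2 + 4.256 phi_3 = -3.5914
  (R2) -3.5914 phi_1 + 6.477 phi_2 - 3.5914 phi_3 = 4.256
  (R3) 4.256 phi_1 - 3.5914 phi_2 + 6.477 phi_3 = -4.0512
Gaussian elimination:
  R2 <- R2 - (-3.5914/6.477) R1 = R2 - (-0.554485) R1:  4.485622 phi_2 - 1.231511 phi_3 = 2.264622
  R3 <- R3 - (4.256/6.477) R1 = R3 - (0.657094) R1:  -1.231511 phi_2 + 3.680407 phi_3 = -1.691311
  R3 <- R3 - (-1.231511/4.485622) R2 = R3 - (-0.274546) R2:  3.342299 phi_3 = -1.069568
Back-substitution:
  phi_hat_3 = -1.069568 / 3.342299 = -0.320009
  phi_hat_2 = (2.264622 - (-1.231511)(-0.320009)) / 4.485622 = 0.417005
  phi_hat_1 = (-3.5914 - (-3.5914)(0.417005) - (4.256)(-0.320009)) / 6.477 = -0.112986
So phi_hat = [-0.1130, 0.4170, -0.3200].
Therefore phi_hat_1 = -0.1130.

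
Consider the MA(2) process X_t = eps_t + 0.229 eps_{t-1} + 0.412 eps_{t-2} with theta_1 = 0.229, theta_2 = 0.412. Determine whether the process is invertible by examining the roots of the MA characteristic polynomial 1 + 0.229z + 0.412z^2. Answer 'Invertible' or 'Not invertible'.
\text{Invertible}

The MA(q) characteristic polynomial is P(z) = 1 + 0.229z + 0.412z^2.
Invertibility requires all roots to lie outside the unit circle, i.e. |z| > 1 for every root.
Set 1 + (0.229) z + (0.412) z^2 = 0, i.e. a z^2 + b z + c = 0 with a = 0.412, b = 0.229, c = 1.
Discriminant D = b^2 - 4ac = (0.229)^2 - 4*(0.412)*1 = 0.052441 - (1.648) = -1.595559.
D < 0, so the roots are the complex-conjugate pair z = (-b +/- i sqrt(-D)) / (2a) = -0.2779 +/- 1.533i.
For a conjugate pair |z|^2 = z * conj(z) = (product of roots) = c/a = 1/(0.412) = 2.427184, so |z| = sqrt(2.427184) = 1.5579 for both roots.
Moduli of all roots: 1.5579, 1.5579.
All moduli strictly greater than 1? Yes.
Verdict: Invertible.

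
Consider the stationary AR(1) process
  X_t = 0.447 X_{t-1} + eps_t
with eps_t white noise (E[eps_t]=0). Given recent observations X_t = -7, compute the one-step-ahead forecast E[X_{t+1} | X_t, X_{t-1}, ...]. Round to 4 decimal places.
E[X_{t+1} \mid \mathcal F_t] = -3.1290

For an AR(p) model X_t = c + sum_i phi_i X_{t-i} + eps_t, the
one-step-ahead conditional mean is
  E[X_{t+1} | X_t, ...] = c + sum_i phi_i X_{t+1-i}.
Substitute known values:
  E[X_{t+1} | ...] = (0.447) * (-7)
                   = -3.1290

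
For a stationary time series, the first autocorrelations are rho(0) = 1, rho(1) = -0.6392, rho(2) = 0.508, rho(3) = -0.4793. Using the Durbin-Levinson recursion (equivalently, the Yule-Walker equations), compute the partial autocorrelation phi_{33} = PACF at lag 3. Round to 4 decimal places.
\phi_{33} = -0.1770

The PACF at lag k is phi_{kk}, the last component of the solution
to the Yule-Walker system G_k phi = r_k where
  (G_k)_{ij} = rho(|i - j|), (r_k)_i = rho(i), i,j = 1..k.
Equivalently, Durbin-Levinson gives phi_{kk} iteratively:
  phi_{11} = rho(1)
  phi_{kk} = [rho(k) - sum_{j=1..k-1} phi_{k-1,j} rho(k-j)]
            / [1 - sum_{j=1..k-1} phi_{k-1,j} rho(j)],
  phi_{k,j} = phi_{k-1,j} - phi_{kk} phi_{k-1,k-j},  j = 1..k-1.
Step k = 1:
  phi_11 = rho(1) = -0.6392.
Step k = 2:
  phi_22 = [rho(2) - phi_11 rho(1)] / [1 - phi_11 rho(1)] = [0.508 - (-0.6392)(-0.6392)] / [1 - (-0.6392)(-0.6392)]
         = 0.09942336 / 0.59142336 = 0.168109.
  Update: phi_21 = phi_11 - phi_22 phi_11 = -0.6392 - (0.168109)(-0.6392) = -0.531745.
Step k = 3:
  phi_33 = [rho(3) - phi_21 rho(2) - phi_22 rho(1)] / [1 - phi_21 rho(1) - phi_22 rho(2)]
    numerator   = -0.4793 - (-0.531745)(0.508) - (0.168109)(-0.6392) = -0.10171853
    denominator = 1 - (-0.531745)(-0.6392) - (0.168109)(0.508) = 0.57470944
  phi_33 = -0.10171853 / 0.57470944 = -0.177.
Therefore phi_{33} = -0.1770.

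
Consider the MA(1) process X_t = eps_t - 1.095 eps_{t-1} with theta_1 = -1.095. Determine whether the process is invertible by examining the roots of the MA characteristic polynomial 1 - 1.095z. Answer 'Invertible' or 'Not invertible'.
\text{Not invertible}

The MA(q) characteristic polynomial is P(z) = 1 - 1.095z.
Invertibility requires all roots to lie outside the unit circle, i.e. |z| > 1 for every root.
This is linear in z: 1 + (-1.095) z = 0  =>  z = -1/(-1.095) = 0.913242,  |z| = 0.913242.
Moduli of all roots: 0.9132.
All moduli strictly greater than 1? No.
Verdict: Not invertible.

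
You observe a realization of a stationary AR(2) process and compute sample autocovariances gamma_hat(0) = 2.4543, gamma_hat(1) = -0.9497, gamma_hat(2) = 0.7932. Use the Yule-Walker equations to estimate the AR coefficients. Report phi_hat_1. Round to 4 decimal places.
\hat\phi_{1} = -0.3080

The Yule-Walker equations for an AR(p) process read, in matrix form,
  Gamma_p phi = r_p,   with   (Gamma_p)_{ij} = gamma(|i - j|),
                       (r_p)_i = gamma(i),   i,j = 1..p.
Substitute the sample gammas (Toeplitz matrix and right-hand side of size 2):
  Gamma_p = [[2.4543, -0.9497], [-0.9497, 2.4543]]
  r_p     = [-0.9497, 0.7932]
Written out:
  2.4543 phi_1 - 0.9497 phi_2 = -0.9497
  -0.9497 phi_1 + 2.4543 phi_2 = 0.7932
Solve by Cramer's rule:
  det = gamma(0)^2 - gamma(1)^2 = (2.4543)^2 - (-0.9497)^2 = 6.02358849 - 0.90193009 = 5.1216584
  phi_hat_1 = [gamma(1) gamma(0) - gamma(1) gamma(2)] / det = [(-0.9497)(2.4543) - (-0.9497)(0.7932)] / 5.1216584 = -1.57754667 / 5.1216584 = -0.308
  phi_hat_2 = [gamma(0) gamma(2) - gamma(1)^2] / det = [(2.4543)(0.7932) - (-0.9497)^2] / 5.1216584 = 1.04482067 / 5.1216584 = 0.204
So phi_hat = [-0.3080, 0.2040].
Therefore phi_hat_1 = -0.3080.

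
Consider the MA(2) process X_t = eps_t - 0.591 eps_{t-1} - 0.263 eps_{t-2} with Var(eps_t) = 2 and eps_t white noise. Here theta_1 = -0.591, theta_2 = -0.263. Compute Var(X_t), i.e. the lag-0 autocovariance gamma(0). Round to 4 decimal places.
\gamma(0) = 2.8369

For an MA(q) process X_t = eps_t + sum_i theta_i eps_{t-i} with
Var(eps_t) = sigma^2, the variance is
  gamma(0) = sigma^2 * (1 + sum_i theta_i^2).
  sum_i theta_i^2 = (-0.591)^2 + (-0.263)^2 = 0.349281 + 0.069169 = 0.41845.
  gamma(0) = 2 * (1 + 0.41845) = 2 * 1.41845 = 2.8369.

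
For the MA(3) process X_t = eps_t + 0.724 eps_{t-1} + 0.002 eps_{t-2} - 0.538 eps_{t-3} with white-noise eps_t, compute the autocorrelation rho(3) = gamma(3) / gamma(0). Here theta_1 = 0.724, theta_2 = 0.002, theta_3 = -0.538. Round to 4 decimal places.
\rho(3) = -0.2966

For an MA(q) process with theta_0 = 1, the autocovariance is
  gamma(k) = sigma^2 * sum_{i=0..q-k} theta_i * theta_{i+k},
and rho(k) = gamma(k) / gamma(0). Sigma^2 cancels.
  numerator   = (1)*(-0.538) = -0.538.
  denominator = (1)^2 + (0.724)^2 + (0.002)^2 + (-0.538)^2 = 1.813624.
  rho(3) = -0.538 / 1.813624 = -0.2966.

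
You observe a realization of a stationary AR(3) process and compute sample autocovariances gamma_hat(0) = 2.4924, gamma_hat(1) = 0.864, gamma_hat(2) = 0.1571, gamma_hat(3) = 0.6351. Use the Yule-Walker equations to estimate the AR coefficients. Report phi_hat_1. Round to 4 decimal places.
\hat\phi_{1} = 0.3880

The Yule-Walker equations for an AR(p) process read, in matrix form,
  Gamma_p phi = r_p,   with   (Gamma_p)_{ij} = gamma(|i - j|),
                       (r_p)_i = gamma(i),   i,j = 1..p.
Substitute the sample gammas (Toeplitz matrix and right-hand side of size 3):
  Gamma_p = [[2.4924, 0.864, 0.1571], [0.864, 2.4924, 0.864], [0.1571, 0.864, 2.4924]]
  r_p     = [0.864, 0.1571, 0.6351]
Written out (R1..R3):
  (R1) 2.4924 phi_1 + 0.864 phi_2 + 0.1571 phi_3 = 0.864
  (R2) 0.864 phi_1 + 2.4924 phi_2 + 0.864 phi_3 = 0.1571
  (R3) 0.1571 phi_1 + 0.864 phi_2 + 2.4924 phi_3 = 0.6351
Gaussian elimination:
  R2 <- R2 - (0.864/2.4924) R1 = R2 - (0.346654) R1:  2.192891 phi_2 + 0.809541 phi_3 = -0.142409
  R3 <- R3 - (0.1571/2.4924) R1 = R3 - (0.063032) R1:  0.809541 phi_2 + 2.482498 phi_3 = 0.580641
  R3 <- R3 - (0.809541/2.192891) R2 = R3 - (0.369166) R2:  2.183643 phi_3 = 0.633213
Back-substitution:
  phi_hat_3 = 0.633213 / 2.183643 = 0.28998
  phi_hat_2 = (-0.142409 - (0.809541)(0.28998)) / 2.192891 = -0.171992
  phi_hat_1 = (0.864 - (0.864)(-0.171992) - (0.1571)(0.28998)) / 2.4924 = 0.387998
So phi_hat = [0.3880, -0.1720, 0.2900].
Therefore phi_hat_1 = 0.3880.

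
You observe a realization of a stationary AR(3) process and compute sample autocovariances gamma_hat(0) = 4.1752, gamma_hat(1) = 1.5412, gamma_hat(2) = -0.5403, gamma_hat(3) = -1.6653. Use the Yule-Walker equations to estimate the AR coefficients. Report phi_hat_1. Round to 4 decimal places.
\hat\phi_{1} = 0.3950

The Yule-Walker equations for an AR(p) process read, in matrix form,
  Gamma_p phi = r_p,   with   (Gamma_p)_{ij} = gamma(|i - j|),
                       (r_p)_i = gamma(i),   i,j = 1..p.
Substitute the sample gammas (Toeplitz matrix and right-hand side of size 3):
  Gamma_p = [[4.1752, 1.5412, -0.5403], [1.5412, 4.1752, 1.5412], [-0.5403, 1.5412, 4.1752]]
  r_p     = [1.5412, -0.5403, -1.6653]
Written out (R1..R3):
  (R1) 4.1752 phi_1 + 1.5412 phi_2 - 0.5403 phi_3 = 1.5412
  (R2) 1.5412 phi_1 + 4.1752 phi_2 + 1.5412 phi_3 = -0.5403
  (R3) -0.5403 phi_1 + 1.5412 phi_2 + 4.1752 phi_3 = -1.6653
Gaussian elimination:
  R2 <- R2 - (1.5412/4.1752) R1 = R2 - (0.369132) R1:  3.606294 phi_2 + 1.740642 phi_3 = -1.109206
  R3 <- R3 - (-0.5403/4.1752) R1 = R3 - (-0.129407) R1:  1.740642 phi_2 + 4.105281 phi_3 = -1.465858
  R3 <- R3 - (1.740642/3.606294) R2 = R3 - (0.482668) R2:  3.265129 phi_3 = -0.93048
Back-substitution:
  phi_hat_3 = -0.93048 / 3.265129 = -0.284975
  phi_hat_2 = (-1.109206 - (1.740642)(-0.284975)) / 3.606294 = -0.170027
  phi_hat_1 = (1.5412 - (1.5412)(-0.170027) - (-0.5403)(-0.284975)) / 4.1752 = 0.395017
So phi_hat = [0.3950, -0.1700, -0.2850].
Therefore phi_hat_1 = 0.3950.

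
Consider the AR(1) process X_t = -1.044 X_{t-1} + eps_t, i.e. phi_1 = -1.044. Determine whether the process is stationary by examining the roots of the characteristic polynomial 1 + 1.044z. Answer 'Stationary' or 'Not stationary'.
\text{Not stationary}

The AR(p) characteristic polynomial is P(z) = 1 + 1.044z.
Stationarity requires all roots to lie outside the unit circle, i.e. |z| > 1 for every root.
This is linear in z: 1 + (1.044) z = 0  =>  z = -1/(1.044) = -0.957854,  |z| = 0.957854.
Moduli of all roots: 0.9579.
All moduli strictly greater than 1? No.
Verdict: Not stationary.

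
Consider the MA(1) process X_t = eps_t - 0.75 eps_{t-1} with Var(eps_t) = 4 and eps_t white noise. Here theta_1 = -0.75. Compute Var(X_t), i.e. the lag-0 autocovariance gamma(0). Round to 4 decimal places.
\gamma(0) = 6.2500

For an MA(q) process X_t = eps_t + sum_i theta_i eps_{t-i} with
Var(eps_t) = sigma^2, the variance is
  gamma(0) = sigma^2 * (1 + sum_i theta_i^2).
  sum_i theta_i^2 = (-0.75)^2 = 0.5625.
  gamma(0) = 4 * (1 + 0.5625) = 4 * 1.5625 = 6.25, which rounds to 6.2500.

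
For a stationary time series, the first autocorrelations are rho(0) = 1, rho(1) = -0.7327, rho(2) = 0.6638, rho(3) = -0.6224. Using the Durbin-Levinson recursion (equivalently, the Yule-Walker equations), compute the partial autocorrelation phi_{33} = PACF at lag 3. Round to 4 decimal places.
\phi_{33} = -0.1599

The PACF at lag k is phi_{kk}, the last component of the solution
to the Yule-Walker system G_k phi = r_k where
  (G_k)_{ij} = rho(|i - j|), (r_k)_i = rho(i), i,j = 1..k.
Equivalently, Durbin-Levinson gives phi_{kk} iteratively:
  phi_{11} = rho(1)
  phi_{kk} = [rho(k) - sum_{j=1..k-1} phi_{k-1,j} rho(k-j)]
            / [1 - sum_{j=1..k-1} phi_{k-1,j} rho(j)],
  phi_{k,j} = phi_{k-1,j} - phi_{kk} phi_{k-1,k-j},  j = 1..k-1.
Step k = 1:
  phi_11 = rho(1) = -0.7327.
Step k = 2:
  phi_22 = [rho(2) - phi_11 rho(1)] / [1 - phi_11 rho(1)] = [0.6638 - (-0.7327)(-0.7327)] / [1 - (-0.7327)(-0.7327)]
         = 0.12695071 / 0.46315071 = 0.274102.
  Update: phi_21 = phi_11 - phi_22 phi_11 = -0.7327 - (0.274102)(-0.7327) = -0.531865.
Step k = 3:
  phi_33 = [rho(3) - phi_21 rho(2) - phi_22 rho(1)] / [1 - phi_21 rho(1) - phi_22 rho(2)]
    numerator   = -0.6224 - (-0.531865)(0.6638) - (0.274102)(-0.7327) = -0.06851308
    denominator = 1 - (-0.531865)(-0.7327) - (0.274102)(0.6638) = 0.42835322
  phi_33 = -0.06851308 / 0.42835322 = -0.1599.
Therefore phi_{33} = -0.1599.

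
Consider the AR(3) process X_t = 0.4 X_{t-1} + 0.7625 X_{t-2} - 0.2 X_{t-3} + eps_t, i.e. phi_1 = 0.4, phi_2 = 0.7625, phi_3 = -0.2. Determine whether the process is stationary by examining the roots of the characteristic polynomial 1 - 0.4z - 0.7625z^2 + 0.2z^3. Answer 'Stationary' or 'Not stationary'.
\text{Stationary}

The AR(p) characteristic polynomial is P(z) = 1 - 0.4z - 0.7625z^2 + 0.2z^3.
Stationarity requires all roots to lie outside the unit circle, i.e. |z| > 1 for every root.
Degree 3: look for a simple real root z0 first, then factor out (1 - z/z0) and solve the remaining quadratic.
Testing z0 = 4: P(4) = 1 + (-0.4)(4) + (-0.7625)(4)^2 + (0.2)(4)^3
  = 1 + (-1.6) + (-12.2) + (12.8) = 0.  So z_0 = 4 is a root, |z_0| = 4.
Divide out the factor (1 - 0.25 z) = (1 - z/z0) (since 1/z0 = 0.25):
  P(z) = (1 - 0.25 z)(1 + (-0.15) z + (-0.8) z^2)
  [check: z-coef -0.15 - (0.25) = -0.4; z^2-coef -0.8 - (0.25)(-0.15) = -0.7625; z^3-coef -(0.25)(-0.8) = 0.2.]
Remaining roots from the quadratic factor 1 + (-0.15) z + (-0.8) z^2:
  Set 1 + (-0.15) z + (-0.8) z^2 = 0, i.e. a z^2 + b z + c = 0 with a = -0.8, b = -0.15, c = 1.
  Discriminant D = b^2 - 4ac = (-0.15)^2 - 4*(-0.8)*1 = 0.0225 - (-3.2) = 3.2225.
  D >= 0, so the roots are real: z = (-b +/- sqrt(D)) / (2a) = (0.15 +/- 1.795132) / (-1.6).
    z_1 = (0.15 + 1.795132) / (-1.6) = -1.2157,   |z_1| = 1.2157.
    z_2 = (0.15 - 1.795132) / (-1.6) = 1.0282,   |z_2| = 1.0282.
Moduli of all roots: 4.0000, 1.2157, 1.0282.
All moduli strictly greater than 1? Yes.
Verdict: Stationary.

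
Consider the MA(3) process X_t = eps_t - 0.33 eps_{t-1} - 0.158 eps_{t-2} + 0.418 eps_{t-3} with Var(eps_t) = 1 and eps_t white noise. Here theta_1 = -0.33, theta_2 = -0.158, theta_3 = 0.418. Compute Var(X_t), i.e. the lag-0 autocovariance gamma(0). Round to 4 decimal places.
\gamma(0) = 1.3086

For an MA(q) process X_t = eps_t + sum_i theta_i eps_{t-i} with
Var(eps_t) = sigma^2, the variance is
  gamma(0) = sigma^2 * (1 + sum_i theta_i^2).
  sum_i theta_i^2 = (-0.33)^2 + (-0.158)^2 + (0.418)^2 = 0.1089 + 0.024964 + 0.174724 = 0.308588.
  gamma(0) = 1 * (1 + 0.308588) = 1 * 1.308588 = 1.308588, which rounds to 1.3086.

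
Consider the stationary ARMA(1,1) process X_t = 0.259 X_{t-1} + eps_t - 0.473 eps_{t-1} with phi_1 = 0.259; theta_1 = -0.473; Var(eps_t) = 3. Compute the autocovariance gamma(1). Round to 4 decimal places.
\gamma(1) = -0.6039

Multiply the model equation by X_{t-k} and take expectations. With theta_0 = psi_0 = 1 and psi_j the MA(infinity) weights, this gives
  gamma(k) - sum_i phi_i gamma(k-i) = c_k,
  c_k = sigma^2 * sum_{j=k..q} theta_j psi_{j-k}   (c_k = 0 for k > q),
using gamma(-m) = gamma(m).
psi-weights needed (psi_j = theta_j + sum_i phi_i psi_{j-i}):
  psi_1 = theta_1 + phi_1 = -0.473 + (0.259) = -0.214
Right-hand sides:
  c_0 = sigma^2 (1 + theta_1 psi_1) = 3 * (1 + (-0.473)(-0.214)) = 3 * 1.101222 = 3.303666
  c_1 = sigma^2 theta_1 = 3 * (-0.473) = -1.419
  c_2 = 0
Equations for k = 0 and k = 1 (AR order 1):
  gamma(0) = phi_1 gamma(1) + c_0
  gamma(1) = phi_1 gamma(0) + c_1
Substituting the second into the first: gamma(0) (1 - phi_1^2) = c_0 + phi_1 c_1, so
  gamma(0) = (c_0 + phi_1 c_1) / (1 - phi_1^2) = (3.303666 + (0.259)(-1.419)) / (1 - (0.259)^2) = 2.936145 / 0.932919 = 3.147267.
  gamma(1) = phi_1 gamma(0) + c_1 = (0.259)(3.147267) + (-1.419) = -0.603858.
Therefore gamma(1) = -0.6039 (to 4 decimal places).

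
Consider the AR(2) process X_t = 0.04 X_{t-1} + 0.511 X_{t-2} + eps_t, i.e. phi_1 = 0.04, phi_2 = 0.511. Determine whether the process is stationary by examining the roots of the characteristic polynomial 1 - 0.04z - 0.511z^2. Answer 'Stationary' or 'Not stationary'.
\text{Stationary}

The AR(p) characteristic polynomial is P(z) = 1 - 0.04z - 0.511z^2.
Stationarity requires all roots to lie outside the unit circle, i.e. |z| > 1 for every root.
Set 1 + (-0.04) z + (-0.511) z^2 = 0, i.e. a z^2 + b z + c = 0 with a = -0.511, b = -0.04, c = 1.
Discriminant D = b^2 - 4ac = (-0.04)^2 - 4*(-0.511)*1 = 0.0016 - (-2.044) = 2.0456.
D >= 0, so the roots are real: z = (-b +/- sqrt(D)) / (2a) = (0.04 +/- 1.430245) / (-1.022).
  z_1 = (0.04 + 1.430245) / (-1.022) = -1.4386,   |z_1| = 1.4386.
  z_2 = (0.04 - 1.430245) / (-1.022) = 1.3603,   |z_2| = 1.3603.
Moduli of all roots: 1.4386, 1.3603.
All moduli strictly greater than 1? Yes.
Verdict: Stationary.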